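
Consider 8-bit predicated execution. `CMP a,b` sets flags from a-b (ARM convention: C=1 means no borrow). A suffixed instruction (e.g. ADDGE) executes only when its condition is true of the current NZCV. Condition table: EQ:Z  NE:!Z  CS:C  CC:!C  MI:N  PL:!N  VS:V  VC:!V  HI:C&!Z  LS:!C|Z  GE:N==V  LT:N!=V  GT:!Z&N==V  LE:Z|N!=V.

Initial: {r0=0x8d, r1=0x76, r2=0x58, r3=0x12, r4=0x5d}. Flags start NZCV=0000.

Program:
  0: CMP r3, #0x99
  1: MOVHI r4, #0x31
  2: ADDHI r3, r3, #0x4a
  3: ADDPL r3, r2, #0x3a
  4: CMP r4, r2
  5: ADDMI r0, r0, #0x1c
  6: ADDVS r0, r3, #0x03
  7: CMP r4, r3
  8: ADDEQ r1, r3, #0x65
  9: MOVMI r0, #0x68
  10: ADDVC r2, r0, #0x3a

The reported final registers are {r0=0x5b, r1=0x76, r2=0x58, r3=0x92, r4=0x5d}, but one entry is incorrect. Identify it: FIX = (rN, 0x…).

0: ✓ CMP  NZCV=0000
1: · MOVHI
2: · ADDHI
3: ✓ ADDPL  r3←0x92
4: ✓ CMP  NZCV=0010
5: · ADDMI
6: · ADDVS
7: ✓ CMP  NZCV=1001
8: · ADDEQ
9: ✓ MOVMI  r0←0x68
10: · ADDVC

FIX = (r0, 0x68)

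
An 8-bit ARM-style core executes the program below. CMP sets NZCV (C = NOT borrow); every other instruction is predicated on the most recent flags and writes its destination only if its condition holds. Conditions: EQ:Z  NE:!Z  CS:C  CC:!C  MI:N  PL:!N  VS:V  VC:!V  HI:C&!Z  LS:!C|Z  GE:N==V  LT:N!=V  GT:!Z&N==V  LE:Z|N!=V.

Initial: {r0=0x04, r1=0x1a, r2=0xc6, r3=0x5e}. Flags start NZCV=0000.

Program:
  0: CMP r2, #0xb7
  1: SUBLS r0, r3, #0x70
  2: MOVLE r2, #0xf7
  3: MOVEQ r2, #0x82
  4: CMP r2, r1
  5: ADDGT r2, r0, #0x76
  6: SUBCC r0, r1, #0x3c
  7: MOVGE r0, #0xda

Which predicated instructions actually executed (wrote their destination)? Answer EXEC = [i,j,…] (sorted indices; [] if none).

EXEC = []

0: ✓ CMP  NZCV=0010
1: · SUBLS
2: · MOVLE
3: · MOVEQ
4: ✓ CMP  NZCV=1010
5: · ADDGT
6: · SUBCC
7: · MOVGE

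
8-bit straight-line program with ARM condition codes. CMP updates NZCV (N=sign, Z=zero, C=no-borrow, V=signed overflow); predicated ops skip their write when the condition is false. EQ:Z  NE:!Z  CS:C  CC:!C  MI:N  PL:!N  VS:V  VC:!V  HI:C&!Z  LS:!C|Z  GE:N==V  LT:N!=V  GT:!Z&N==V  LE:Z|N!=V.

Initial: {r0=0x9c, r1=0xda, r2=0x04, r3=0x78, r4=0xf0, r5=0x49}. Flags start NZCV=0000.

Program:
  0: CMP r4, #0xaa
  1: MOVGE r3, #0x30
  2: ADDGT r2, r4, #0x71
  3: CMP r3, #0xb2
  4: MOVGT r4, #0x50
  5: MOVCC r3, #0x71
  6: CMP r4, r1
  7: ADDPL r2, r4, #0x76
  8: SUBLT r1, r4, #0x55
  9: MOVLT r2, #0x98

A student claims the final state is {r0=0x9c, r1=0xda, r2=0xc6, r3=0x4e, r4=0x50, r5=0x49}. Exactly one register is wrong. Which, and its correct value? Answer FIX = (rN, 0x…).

FIX = (r3, 0x71)

0: ✓ CMP  NZCV=0010
1: ✓ MOVGE  r3←0x30
2: ✓ ADDGT  r2←0x61
3: ✓ CMP  NZCV=0000
4: ✓ MOVGT  r4←0x50
5: ✓ MOVCC  r3←0x71
6: ✓ CMP  NZCV=0000
7: ✓ ADDPL  r2←0xc6
8: · SUBLT
9: · MOVLT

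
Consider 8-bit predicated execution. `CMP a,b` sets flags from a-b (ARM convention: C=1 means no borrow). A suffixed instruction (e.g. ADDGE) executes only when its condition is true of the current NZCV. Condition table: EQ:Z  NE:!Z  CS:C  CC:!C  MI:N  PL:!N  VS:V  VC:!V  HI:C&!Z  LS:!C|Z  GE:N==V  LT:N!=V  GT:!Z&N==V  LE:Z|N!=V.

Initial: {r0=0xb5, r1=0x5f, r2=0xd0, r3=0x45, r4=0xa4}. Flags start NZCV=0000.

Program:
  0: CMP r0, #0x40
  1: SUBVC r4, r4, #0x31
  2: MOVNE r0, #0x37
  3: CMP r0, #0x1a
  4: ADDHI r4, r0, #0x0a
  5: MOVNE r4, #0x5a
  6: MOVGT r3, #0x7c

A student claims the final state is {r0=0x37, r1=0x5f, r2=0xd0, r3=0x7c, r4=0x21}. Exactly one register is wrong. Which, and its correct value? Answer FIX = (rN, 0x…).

FIX = (r4, 0x5a)

0: ✓ CMP  NZCV=0011
1: · SUBVC
2: ✓ MOVNE  r0←0x37
3: ✓ CMP  NZCV=0010
4: ✓ ADDHI  r4←0x41
5: ✓ MOVNE  r4←0x5a
6: ✓ MOVGT  r3←0x7c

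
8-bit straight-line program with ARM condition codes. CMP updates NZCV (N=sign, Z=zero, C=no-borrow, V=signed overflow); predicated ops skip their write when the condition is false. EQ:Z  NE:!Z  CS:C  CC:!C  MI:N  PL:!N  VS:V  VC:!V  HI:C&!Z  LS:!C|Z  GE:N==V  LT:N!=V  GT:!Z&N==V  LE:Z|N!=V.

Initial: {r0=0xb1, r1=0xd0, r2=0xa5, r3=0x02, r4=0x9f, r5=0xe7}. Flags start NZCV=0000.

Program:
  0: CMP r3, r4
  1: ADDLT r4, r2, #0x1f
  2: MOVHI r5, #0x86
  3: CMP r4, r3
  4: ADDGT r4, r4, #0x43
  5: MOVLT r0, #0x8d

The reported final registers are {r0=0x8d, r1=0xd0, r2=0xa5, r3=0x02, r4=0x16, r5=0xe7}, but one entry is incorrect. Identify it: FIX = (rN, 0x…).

FIX = (r4, 0x9f)

[0] flags=0000 → (cmp)
[1] flags=0000 LT?F → skip
[2] flags=0000 HI?F → skip
[3] flags=1010 → (cmp)
[4] flags=1010 GT?F → skip
[5] flags=1010 LT?T → r0=0x8d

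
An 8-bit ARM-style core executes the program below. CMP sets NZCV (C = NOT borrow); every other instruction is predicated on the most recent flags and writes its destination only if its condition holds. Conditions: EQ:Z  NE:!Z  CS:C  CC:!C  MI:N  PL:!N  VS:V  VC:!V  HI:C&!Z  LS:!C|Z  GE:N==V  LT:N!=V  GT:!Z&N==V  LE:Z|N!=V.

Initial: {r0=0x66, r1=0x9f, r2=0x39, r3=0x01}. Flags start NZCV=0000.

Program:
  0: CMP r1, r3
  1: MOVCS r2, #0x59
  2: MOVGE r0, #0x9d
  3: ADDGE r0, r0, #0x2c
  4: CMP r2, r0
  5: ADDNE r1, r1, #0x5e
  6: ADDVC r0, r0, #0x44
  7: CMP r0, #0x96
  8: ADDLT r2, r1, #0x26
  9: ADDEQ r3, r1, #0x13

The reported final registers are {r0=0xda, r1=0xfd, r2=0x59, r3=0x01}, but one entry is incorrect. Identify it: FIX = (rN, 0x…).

FIX = (r0, 0xaa)

0: ✓ CMP  NZCV=1010
1: ✓ MOVCS  r2←0x59
2: · MOVGE
3: · ADDGE
4: ✓ CMP  NZCV=1000
5: ✓ ADDNE  r1←0xfd
6: ✓ ADDVC  r0←0xaa
7: ✓ CMP  NZCV=0010
8: · ADDLT
9: · ADDEQ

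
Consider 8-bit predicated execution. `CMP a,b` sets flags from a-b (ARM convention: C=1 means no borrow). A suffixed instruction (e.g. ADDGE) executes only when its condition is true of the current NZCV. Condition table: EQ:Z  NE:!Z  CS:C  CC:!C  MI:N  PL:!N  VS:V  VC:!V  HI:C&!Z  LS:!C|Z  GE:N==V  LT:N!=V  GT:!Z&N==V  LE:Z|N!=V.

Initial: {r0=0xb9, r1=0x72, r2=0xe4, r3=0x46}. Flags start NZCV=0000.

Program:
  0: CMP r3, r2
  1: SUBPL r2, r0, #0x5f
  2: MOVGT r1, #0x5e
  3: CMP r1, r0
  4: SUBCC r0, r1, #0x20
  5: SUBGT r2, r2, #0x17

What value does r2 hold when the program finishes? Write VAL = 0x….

VAL = 0x43

0: ✓ CMP  NZCV=0000
1: ✓ SUBPL  r2←0x5a
2: ✓ MOVGT  r1←0x5e
3: ✓ CMP  NZCV=1001
4: ✓ SUBCC  r0←0x3e
5: ✓ SUBGT  r2←0x43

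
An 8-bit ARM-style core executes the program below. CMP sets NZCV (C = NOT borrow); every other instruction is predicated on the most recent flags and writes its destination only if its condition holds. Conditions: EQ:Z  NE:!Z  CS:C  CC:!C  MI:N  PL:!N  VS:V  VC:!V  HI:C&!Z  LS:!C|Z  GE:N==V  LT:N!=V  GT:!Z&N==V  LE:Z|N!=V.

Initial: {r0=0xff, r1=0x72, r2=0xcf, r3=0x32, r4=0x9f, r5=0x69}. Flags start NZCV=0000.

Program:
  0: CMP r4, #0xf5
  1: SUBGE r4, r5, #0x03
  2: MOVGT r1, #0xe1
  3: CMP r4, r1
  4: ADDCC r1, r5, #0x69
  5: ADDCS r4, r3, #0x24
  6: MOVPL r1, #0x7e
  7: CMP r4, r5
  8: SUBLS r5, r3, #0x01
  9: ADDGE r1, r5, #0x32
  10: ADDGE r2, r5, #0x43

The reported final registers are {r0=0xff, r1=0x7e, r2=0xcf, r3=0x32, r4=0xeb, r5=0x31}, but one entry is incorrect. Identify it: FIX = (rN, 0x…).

FIX = (r4, 0x56)

[0] flags=1000 → (cmp)
[1] flags=1000 GE?F → skip
[2] flags=1000 GT?F → skip
[3] flags=0011 → (cmp)
[4] flags=0011 CC?F → skip
[5] flags=0011 CS?T → r4=0x56
[6] flags=0011 PL?T → r1=0x7e
[7] flags=1000 → (cmp)
[8] flags=1000 LS?T → r5=0x31
[9] flags=1000 GE?F → skip
[10] flags=1000 GE?F → skip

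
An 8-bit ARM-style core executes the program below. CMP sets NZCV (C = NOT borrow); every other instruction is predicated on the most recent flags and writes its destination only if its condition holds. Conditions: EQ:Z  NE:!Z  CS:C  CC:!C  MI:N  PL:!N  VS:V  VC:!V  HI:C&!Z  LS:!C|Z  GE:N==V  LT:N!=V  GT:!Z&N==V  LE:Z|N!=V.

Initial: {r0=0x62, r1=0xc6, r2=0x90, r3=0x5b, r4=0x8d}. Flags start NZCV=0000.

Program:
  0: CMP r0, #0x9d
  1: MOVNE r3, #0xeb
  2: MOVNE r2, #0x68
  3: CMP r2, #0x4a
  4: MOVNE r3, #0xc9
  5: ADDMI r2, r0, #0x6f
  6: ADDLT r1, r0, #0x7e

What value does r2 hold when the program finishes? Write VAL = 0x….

0: ✓ CMP  NZCV=1001
1: ✓ MOVNE  r3←0xeb
2: ✓ MOVNE  r2←0x68
3: ✓ CMP  NZCV=0010
4: ✓ MOVNE  r3←0xc9
5: · ADDMI
6: · ADDLT

VAL = 0x68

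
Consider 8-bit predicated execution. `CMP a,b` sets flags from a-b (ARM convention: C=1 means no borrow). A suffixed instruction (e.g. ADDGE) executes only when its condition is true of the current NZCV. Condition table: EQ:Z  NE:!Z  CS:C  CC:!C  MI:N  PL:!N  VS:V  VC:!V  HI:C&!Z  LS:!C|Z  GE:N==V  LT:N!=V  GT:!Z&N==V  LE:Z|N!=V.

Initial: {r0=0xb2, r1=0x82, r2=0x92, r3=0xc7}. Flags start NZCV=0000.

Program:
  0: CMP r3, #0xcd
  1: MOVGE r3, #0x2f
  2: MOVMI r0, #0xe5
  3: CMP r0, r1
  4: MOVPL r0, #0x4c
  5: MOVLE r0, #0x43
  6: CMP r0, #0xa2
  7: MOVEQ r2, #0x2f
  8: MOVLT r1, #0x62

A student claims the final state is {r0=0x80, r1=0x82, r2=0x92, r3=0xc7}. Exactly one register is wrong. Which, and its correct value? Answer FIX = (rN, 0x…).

FIX = (r0, 0x4c)

[0] flags=1000 → (cmp)
[1] flags=1000 GE?F → skip
[2] flags=1000 MI?T → r0=0xe5
[3] flags=0010 → (cmp)
[4] flags=0010 PL?T → r0=0x4c
[5] flags=0010 LE?F → skip
[6] flags=1001 → (cmp)
[7] flags=1001 EQ?F → skip
[8] flags=1001 LT?F → skip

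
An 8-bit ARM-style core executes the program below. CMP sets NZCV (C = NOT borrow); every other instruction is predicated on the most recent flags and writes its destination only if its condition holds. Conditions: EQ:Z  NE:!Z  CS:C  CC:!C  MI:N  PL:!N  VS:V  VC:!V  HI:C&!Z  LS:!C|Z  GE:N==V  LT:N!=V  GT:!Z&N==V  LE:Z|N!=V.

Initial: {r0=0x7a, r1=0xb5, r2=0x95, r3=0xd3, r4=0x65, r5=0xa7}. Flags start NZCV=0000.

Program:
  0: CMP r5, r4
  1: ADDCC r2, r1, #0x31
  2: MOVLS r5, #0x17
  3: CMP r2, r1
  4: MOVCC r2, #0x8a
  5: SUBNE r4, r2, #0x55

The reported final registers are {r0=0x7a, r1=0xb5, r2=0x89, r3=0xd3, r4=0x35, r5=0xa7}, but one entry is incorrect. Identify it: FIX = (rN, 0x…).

0: ✓ CMP  NZCV=0011
1: · ADDCC
2: · MOVLS
3: ✓ CMP  NZCV=1000
4: ✓ MOVCC  r2←0x8a
5: ✓ SUBNE  r4←0x35

FIX = (r2, 0x8a)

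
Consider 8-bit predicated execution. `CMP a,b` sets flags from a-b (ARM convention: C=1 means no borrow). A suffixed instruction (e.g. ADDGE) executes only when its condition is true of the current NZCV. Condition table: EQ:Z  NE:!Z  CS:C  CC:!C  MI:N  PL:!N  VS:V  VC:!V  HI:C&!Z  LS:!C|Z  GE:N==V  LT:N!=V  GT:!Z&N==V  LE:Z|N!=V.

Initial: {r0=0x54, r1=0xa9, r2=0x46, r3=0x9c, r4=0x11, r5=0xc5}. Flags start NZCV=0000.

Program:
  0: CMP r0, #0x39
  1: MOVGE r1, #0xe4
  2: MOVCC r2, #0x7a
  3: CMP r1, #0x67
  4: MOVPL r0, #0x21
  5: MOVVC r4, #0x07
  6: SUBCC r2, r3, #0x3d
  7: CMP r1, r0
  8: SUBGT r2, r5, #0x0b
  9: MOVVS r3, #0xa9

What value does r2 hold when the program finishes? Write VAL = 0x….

[0] flags=0010 → (cmp)
[1] flags=0010 GE?T → r1=0xe4
[2] flags=0010 CC?F → skip
[3] flags=0011 → (cmp)
[4] flags=0011 PL?T → r0=0x21
[5] flags=0011 VC?F → skip
[6] flags=0011 CC?F → skip
[7] flags=1010 → (cmp)
[8] flags=1010 GT?F → skip
[9] flags=1010 VS?F → skip

VAL = 0x46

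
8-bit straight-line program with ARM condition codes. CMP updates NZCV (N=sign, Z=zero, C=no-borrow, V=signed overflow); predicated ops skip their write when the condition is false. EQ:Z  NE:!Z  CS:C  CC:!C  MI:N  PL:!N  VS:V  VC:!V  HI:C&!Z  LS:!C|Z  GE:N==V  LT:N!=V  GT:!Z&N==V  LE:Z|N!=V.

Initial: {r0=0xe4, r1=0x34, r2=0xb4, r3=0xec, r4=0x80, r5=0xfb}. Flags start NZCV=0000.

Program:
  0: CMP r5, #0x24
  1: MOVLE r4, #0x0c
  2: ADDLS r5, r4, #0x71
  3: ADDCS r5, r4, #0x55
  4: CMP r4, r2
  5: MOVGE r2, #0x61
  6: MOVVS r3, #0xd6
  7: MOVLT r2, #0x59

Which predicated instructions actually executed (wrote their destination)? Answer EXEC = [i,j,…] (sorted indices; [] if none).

EXEC = [1,3,5]

0: ✓ CMP  NZCV=1010
1: ✓ MOVLE  r4←0x0c
2: · ADDLS
3: ✓ ADDCS  r5←0x61
4: ✓ CMP  NZCV=0000
5: ✓ MOVGE  r2←0x61
6: · MOVVS
7: · MOVLT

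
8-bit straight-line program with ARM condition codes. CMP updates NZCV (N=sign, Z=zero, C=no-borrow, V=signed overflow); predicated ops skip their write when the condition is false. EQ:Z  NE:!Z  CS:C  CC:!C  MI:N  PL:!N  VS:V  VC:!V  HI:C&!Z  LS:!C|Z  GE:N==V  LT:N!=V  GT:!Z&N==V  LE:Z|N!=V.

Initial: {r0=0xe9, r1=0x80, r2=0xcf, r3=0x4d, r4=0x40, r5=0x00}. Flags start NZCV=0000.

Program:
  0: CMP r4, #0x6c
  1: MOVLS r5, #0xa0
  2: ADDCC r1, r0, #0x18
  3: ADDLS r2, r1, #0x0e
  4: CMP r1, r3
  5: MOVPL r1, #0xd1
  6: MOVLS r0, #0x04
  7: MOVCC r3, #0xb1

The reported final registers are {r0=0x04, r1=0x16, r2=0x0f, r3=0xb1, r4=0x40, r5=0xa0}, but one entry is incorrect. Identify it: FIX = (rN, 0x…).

FIX = (r1, 0x01)

0: ✓ CMP  NZCV=1000
1: ✓ MOVLS  r5←0xa0
2: ✓ ADDCC  r1←0x01
3: ✓ ADDLS  r2←0x0f
4: ✓ CMP  NZCV=1000
5: · MOVPL
6: ✓ MOVLS  r0←0x04
7: ✓ MOVCC  r3←0xb1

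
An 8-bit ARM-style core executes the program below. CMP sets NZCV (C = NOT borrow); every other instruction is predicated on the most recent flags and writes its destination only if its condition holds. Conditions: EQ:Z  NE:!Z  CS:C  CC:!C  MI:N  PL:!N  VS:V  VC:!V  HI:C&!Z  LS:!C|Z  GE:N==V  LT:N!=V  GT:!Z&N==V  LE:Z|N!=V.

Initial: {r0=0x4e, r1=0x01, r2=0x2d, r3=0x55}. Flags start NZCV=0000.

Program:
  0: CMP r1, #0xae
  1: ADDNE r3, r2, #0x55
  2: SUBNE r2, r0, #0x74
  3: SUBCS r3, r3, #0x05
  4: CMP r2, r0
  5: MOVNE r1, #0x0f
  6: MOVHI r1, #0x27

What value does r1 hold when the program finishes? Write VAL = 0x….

0: ✓ CMP  NZCV=0000
1: ✓ ADDNE  r3←0x82
2: ✓ SUBNE  r2←0xda
3: · SUBCS
4: ✓ CMP  NZCV=1010
5: ✓ MOVNE  r1←0x0f
6: ✓ MOVHI  r1←0x27

VAL = 0x27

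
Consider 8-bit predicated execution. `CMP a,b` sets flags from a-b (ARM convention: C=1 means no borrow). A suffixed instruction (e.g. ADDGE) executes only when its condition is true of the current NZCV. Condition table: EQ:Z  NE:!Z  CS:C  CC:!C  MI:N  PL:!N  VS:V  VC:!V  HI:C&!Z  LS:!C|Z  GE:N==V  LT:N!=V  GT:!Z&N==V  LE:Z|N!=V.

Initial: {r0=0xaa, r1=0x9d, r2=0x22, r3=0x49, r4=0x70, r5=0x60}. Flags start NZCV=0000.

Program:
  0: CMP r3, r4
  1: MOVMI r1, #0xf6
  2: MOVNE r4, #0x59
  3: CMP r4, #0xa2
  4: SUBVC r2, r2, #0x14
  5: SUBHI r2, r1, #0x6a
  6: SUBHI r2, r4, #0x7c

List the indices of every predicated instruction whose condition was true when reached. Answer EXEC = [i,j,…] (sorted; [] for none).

EXEC = [1,2]

[0] flags=1000 → (cmp)
[1] flags=1000 MI?T → r1=0xf6
[2] flags=1000 NE?T → r4=0x59
[3] flags=1001 → (cmp)
[4] flags=1001 VC?F → skip
[5] flags=1001 HI?F → skip
[6] flags=1001 HI?F → skip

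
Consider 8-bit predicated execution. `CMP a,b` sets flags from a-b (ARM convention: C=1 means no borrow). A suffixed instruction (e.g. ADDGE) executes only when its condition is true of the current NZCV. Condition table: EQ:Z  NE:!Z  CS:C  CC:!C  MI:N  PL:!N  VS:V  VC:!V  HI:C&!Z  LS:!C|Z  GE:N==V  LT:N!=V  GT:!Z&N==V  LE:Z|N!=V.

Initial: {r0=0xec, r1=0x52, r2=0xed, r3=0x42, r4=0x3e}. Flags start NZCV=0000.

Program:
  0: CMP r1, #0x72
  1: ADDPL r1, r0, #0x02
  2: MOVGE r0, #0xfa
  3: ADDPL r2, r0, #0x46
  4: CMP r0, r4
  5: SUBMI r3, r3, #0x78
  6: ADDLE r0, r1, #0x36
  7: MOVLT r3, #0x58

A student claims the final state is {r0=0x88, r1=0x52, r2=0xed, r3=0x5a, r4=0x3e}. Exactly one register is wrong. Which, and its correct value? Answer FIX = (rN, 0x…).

FIX = (r3, 0x58)

[0] flags=1000 → (cmp)
[1] flags=1000 PL?F → skip
[2] flags=1000 GE?F → skip
[3] flags=1000 PL?F → skip
[4] flags=1010 → (cmp)
[5] flags=1010 MI?T → r3=0xca
[6] flags=1010 LE?T → r0=0x88
[7] flags=1010 LT?T → r3=0x58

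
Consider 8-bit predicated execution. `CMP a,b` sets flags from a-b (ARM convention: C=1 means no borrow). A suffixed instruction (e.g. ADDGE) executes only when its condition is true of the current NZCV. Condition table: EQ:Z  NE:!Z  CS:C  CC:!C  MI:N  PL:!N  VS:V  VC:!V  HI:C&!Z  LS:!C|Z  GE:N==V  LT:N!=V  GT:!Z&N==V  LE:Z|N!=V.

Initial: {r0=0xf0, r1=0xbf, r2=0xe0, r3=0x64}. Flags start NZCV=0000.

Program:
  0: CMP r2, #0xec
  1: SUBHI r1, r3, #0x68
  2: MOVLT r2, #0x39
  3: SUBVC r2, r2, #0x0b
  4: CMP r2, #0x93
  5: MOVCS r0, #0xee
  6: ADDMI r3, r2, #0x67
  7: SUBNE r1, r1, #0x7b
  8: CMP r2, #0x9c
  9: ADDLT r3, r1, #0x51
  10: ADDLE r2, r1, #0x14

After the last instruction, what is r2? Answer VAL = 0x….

[0] flags=1000 → (cmp)
[1] flags=1000 HI?F → skip
[2] flags=1000 LT?T → r2=0x39
[3] flags=1000 VC?T → r2=0x2e
[4] flags=1001 → (cmp)
[5] flags=1001 CS?F → skip
[6] flags=1001 MI?T → r3=0x95
[7] flags=1001 NE?T → r1=0x44
[8] flags=1001 → (cmp)
[9] flags=1001 LT?F → skip
[10] flags=1001 LE?F → skip

VAL = 0x2e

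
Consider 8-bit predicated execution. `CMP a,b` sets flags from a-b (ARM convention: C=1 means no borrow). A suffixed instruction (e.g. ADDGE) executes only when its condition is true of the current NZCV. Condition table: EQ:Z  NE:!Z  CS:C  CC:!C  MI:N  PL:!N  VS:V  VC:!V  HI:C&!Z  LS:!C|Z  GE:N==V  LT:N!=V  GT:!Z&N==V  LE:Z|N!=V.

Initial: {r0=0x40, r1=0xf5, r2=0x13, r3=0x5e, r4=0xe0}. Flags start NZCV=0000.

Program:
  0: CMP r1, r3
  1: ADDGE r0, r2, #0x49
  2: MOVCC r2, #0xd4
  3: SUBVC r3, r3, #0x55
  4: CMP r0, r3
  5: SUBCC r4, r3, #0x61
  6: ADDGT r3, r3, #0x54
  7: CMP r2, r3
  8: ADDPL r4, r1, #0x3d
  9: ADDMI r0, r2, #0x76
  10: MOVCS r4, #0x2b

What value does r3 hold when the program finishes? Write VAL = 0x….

VAL = 0x5d

0: ✓ CMP  NZCV=1010
1: · ADDGE
2: · MOVCC
3: ✓ SUBVC  r3←0x09
4: ✓ CMP  NZCV=0010
5: · SUBCC
6: ✓ ADDGT  r3←0x5d
7: ✓ CMP  NZCV=1000
8: · ADDPL
9: ✓ ADDMI  r0←0x89
10: · MOVCS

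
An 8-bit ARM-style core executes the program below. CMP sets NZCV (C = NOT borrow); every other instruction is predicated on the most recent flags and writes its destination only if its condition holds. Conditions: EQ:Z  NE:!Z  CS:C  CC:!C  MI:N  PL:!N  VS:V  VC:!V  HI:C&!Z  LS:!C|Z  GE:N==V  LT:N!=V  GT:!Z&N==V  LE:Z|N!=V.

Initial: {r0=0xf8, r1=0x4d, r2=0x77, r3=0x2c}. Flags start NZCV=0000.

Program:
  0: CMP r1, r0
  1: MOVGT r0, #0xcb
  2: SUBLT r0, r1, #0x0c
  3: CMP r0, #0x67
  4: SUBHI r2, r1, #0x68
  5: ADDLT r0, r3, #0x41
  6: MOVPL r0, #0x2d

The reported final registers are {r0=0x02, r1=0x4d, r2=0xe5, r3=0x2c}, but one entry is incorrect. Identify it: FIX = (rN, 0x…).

FIX = (r0, 0x2d)

0: ✓ CMP  NZCV=0000
1: ✓ MOVGT  r0←0xcb
2: · SUBLT
3: ✓ CMP  NZCV=0011
4: ✓ SUBHI  r2←0xe5
5: ✓ ADDLT  r0←0x6d
6: ✓ MOVPL  r0←0x2d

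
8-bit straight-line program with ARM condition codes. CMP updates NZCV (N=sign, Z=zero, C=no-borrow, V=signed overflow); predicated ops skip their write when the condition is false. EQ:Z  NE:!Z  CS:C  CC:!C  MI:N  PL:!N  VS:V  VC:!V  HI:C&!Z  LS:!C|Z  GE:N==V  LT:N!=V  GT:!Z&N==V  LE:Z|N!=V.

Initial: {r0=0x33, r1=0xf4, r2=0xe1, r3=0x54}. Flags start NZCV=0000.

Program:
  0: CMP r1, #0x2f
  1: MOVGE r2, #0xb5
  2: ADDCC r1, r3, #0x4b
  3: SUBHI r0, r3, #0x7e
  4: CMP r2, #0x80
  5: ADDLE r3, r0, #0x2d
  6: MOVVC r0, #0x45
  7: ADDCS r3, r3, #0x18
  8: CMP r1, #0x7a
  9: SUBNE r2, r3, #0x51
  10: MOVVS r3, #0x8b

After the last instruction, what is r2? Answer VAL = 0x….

0: ✓ CMP  NZCV=1010
1: · MOVGE
2: · ADDCC
3: ✓ SUBHI  r0←0xd6
4: ✓ CMP  NZCV=0010
5: · ADDLE
6: ✓ MOVVC  r0←0x45
7: ✓ ADDCS  r3←0x6c
8: ✓ CMP  NZCV=0011
9: ✓ SUBNE  r2←0x1b
10: ✓ MOVVS  r3←0x8b

VAL = 0x1b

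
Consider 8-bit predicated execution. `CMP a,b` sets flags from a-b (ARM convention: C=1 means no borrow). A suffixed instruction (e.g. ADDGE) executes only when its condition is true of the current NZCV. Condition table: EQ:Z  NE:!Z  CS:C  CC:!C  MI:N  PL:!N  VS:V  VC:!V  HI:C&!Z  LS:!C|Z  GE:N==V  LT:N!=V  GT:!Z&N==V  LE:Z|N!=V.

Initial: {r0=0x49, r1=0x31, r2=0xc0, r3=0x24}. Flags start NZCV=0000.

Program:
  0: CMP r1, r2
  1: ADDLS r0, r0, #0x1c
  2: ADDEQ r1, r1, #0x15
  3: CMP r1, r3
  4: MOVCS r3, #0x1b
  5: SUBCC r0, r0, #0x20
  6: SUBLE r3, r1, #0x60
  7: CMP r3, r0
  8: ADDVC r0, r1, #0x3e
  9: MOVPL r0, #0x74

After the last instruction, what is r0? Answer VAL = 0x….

[0] flags=0000 → (cmp)
[1] flags=0000 LS?T → r0=0x65
[2] flags=0000 EQ?F → skip
[3] flags=0010 → (cmp)
[4] flags=0010 CS?T → r3=0x1b
[5] flags=0010 CC?F → skip
[6] flags=0010 LE?F → skip
[7] flags=1000 → (cmp)
[8] flags=1000 VC?T → r0=0x6f
[9] flags=1000 PL?F → skip

VAL = 0x6f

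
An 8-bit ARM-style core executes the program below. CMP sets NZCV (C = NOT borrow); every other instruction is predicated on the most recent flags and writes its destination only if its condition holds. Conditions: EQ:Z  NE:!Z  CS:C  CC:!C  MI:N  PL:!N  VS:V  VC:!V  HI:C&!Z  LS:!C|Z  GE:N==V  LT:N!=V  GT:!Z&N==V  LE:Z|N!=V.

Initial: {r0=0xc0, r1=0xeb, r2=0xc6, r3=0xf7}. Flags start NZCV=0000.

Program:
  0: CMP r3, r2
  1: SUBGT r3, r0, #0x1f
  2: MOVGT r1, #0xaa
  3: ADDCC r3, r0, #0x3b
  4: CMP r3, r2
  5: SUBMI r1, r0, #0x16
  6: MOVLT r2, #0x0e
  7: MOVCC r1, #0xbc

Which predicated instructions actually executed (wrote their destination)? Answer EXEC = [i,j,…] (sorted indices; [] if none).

EXEC = [1,2,5,6,7]

0: ✓ CMP  NZCV=0010
1: ✓ SUBGT  r3←0xa1
2: ✓ MOVGT  r1←0xaa
3: · ADDCC
4: ✓ CMP  NZCV=1000
5: ✓ SUBMI  r1←0xaa
6: ✓ MOVLT  r2←0x0e
7: ✓ MOVCC  r1←0xbc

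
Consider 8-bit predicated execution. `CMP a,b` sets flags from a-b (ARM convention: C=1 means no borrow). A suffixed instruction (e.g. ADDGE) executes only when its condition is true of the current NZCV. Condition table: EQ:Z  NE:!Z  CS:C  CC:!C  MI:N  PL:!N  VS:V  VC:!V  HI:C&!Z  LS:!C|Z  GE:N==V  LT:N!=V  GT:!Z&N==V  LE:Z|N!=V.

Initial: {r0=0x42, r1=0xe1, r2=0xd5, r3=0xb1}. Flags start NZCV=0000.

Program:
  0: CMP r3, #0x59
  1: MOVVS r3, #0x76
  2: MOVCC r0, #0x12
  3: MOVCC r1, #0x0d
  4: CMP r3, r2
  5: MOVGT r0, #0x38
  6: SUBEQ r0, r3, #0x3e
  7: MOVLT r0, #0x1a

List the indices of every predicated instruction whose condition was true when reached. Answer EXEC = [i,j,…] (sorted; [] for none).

EXEC = [1,5]

0: ✓ CMP  NZCV=0011
1: ✓ MOVVS  r3←0x76
2: · MOVCC
3: · MOVCC
4: ✓ CMP  NZCV=1001
5: ✓ MOVGT  r0←0x38
6: · SUBEQ
7: · MOVLT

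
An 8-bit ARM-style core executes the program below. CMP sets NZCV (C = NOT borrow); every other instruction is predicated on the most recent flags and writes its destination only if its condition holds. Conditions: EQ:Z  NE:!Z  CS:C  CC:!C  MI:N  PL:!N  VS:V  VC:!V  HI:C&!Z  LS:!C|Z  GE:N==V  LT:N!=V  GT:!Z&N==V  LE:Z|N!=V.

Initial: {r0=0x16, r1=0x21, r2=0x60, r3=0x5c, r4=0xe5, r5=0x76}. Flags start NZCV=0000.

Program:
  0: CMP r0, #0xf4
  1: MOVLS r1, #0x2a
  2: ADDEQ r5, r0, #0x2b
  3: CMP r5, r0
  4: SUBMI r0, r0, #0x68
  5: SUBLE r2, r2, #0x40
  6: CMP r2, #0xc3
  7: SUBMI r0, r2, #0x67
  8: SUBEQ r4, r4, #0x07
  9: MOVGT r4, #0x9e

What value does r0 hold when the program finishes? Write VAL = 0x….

VAL = 0xf9

[0] flags=0000 → (cmp)
[1] flags=0000 LS?T → r1=0x2a
[2] flags=0000 EQ?F → skip
[3] flags=0010 → (cmp)
[4] flags=0010 MI?F → skip
[5] flags=0010 LE?F → skip
[6] flags=1001 → (cmp)
[7] flags=1001 MI?T → r0=0xf9
[8] flags=1001 EQ?F → skip
[9] flags=1001 GT?T → r4=0x9e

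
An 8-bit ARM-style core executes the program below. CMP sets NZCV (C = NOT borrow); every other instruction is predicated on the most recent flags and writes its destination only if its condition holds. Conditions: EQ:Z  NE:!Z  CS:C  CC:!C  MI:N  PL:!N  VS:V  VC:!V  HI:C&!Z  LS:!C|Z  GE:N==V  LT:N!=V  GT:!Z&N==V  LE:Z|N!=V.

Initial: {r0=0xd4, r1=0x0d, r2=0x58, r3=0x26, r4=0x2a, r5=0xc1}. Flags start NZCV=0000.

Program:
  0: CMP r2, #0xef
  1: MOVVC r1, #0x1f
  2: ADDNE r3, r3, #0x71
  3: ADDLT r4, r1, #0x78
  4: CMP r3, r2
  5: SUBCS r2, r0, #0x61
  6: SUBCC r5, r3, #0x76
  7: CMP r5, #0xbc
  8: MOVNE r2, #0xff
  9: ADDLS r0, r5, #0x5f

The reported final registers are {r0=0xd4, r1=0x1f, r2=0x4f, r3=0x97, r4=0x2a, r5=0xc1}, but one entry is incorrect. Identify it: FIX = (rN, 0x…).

0: ✓ CMP  NZCV=0000
1: ✓ MOVVC  r1←0x1f
2: ✓ ADDNE  r3←0x97
3: · ADDLT
4: ✓ CMP  NZCV=0011
5: ✓ SUBCS  r2←0x73
6: · SUBCC
7: ✓ CMP  NZCV=0010
8: ✓ MOVNE  r2←0xff
9: · ADDLS

FIX = (r2, 0xff)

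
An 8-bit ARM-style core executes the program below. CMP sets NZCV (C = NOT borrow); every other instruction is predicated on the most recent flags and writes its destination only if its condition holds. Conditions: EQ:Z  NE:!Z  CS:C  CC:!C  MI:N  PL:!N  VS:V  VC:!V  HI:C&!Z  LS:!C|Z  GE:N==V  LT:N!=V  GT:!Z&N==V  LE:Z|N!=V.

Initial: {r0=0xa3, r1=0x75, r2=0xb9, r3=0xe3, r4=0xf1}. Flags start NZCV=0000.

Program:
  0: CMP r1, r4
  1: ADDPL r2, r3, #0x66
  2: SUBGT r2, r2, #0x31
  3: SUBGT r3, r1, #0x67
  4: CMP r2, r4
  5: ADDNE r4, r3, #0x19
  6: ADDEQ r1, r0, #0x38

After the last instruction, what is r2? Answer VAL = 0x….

VAL = 0x88

0: ✓ CMP  NZCV=1001
1: · ADDPL
2: ✓ SUBGT  r2←0x88
3: ✓ SUBGT  r3←0x0e
4: ✓ CMP  NZCV=1000
5: ✓ ADDNE  r4←0x27
6: · ADDEQ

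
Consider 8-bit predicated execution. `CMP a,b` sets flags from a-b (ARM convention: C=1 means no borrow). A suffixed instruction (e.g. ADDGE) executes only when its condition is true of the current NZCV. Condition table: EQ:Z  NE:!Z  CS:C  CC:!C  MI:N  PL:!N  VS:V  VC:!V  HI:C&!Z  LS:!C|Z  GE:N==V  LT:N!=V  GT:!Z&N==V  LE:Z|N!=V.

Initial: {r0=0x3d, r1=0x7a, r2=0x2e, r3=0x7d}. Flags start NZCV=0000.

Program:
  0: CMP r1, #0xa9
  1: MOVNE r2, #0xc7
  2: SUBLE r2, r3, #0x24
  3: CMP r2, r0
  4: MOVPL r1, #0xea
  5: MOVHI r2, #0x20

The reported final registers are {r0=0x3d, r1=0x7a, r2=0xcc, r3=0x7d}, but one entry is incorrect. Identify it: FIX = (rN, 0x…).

0: ✓ CMP  NZCV=1001
1: ✓ MOVNE  r2←0xc7
2: · SUBLE
3: ✓ CMP  NZCV=1010
4: · MOVPL
5: ✓ MOVHI  r2←0x20

FIX = (r2, 0x20)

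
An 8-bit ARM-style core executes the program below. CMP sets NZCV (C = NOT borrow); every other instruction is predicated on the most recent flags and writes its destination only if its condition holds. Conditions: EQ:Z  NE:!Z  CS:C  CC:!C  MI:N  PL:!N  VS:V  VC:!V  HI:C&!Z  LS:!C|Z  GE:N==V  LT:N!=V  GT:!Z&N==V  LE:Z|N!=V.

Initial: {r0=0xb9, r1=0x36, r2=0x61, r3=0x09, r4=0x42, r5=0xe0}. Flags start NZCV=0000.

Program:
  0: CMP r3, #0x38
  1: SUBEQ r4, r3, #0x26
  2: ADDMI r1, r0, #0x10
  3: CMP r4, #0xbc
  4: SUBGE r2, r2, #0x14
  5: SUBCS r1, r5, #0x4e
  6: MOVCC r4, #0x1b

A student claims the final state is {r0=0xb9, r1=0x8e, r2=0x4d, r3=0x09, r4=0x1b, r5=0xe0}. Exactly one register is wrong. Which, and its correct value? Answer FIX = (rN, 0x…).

[0] flags=1000 → (cmp)
[1] flags=1000 EQ?F → skip
[2] flags=1000 MI?T → r1=0xc9
[3] flags=1001 → (cmp)
[4] flags=1001 GE?T → r2=0x4d
[5] flags=1001 CS?F → skip
[6] flags=1001 CC?T → r4=0x1b

FIX = (r1, 0xc9)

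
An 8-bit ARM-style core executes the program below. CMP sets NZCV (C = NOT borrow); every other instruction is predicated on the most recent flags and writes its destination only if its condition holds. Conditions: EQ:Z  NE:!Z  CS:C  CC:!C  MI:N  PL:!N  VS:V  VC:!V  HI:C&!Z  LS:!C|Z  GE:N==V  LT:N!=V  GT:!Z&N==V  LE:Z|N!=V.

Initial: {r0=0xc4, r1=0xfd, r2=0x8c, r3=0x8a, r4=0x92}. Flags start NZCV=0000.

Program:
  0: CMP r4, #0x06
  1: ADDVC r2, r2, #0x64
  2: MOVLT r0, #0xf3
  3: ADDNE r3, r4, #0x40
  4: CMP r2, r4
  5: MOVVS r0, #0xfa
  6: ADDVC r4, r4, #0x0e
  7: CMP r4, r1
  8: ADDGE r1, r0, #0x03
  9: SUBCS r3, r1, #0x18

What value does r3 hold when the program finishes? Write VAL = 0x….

0: ✓ CMP  NZCV=1010
1: ✓ ADDVC  r2←0xf0
2: ✓ MOVLT  r0←0xf3
3: ✓ ADDNE  r3←0xd2
4: ✓ CMP  NZCV=0010
5: · MOVVS
6: ✓ ADDVC  r4←0xa0
7: ✓ CMP  NZCV=1000
8: · ADDGE
9: · SUBCS

VAL = 0xd2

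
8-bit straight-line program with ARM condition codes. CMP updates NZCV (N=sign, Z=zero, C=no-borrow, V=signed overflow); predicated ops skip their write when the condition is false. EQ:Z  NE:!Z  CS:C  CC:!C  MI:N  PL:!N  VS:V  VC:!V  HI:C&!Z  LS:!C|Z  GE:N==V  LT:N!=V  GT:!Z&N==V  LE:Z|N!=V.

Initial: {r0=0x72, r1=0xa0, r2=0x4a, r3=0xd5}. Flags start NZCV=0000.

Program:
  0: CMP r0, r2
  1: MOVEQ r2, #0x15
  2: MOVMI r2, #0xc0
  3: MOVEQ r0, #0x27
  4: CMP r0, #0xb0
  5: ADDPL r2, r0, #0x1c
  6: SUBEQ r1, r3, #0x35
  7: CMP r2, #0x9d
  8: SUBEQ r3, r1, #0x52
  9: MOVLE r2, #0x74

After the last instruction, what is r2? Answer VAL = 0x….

0: ✓ CMP  NZCV=0010
1: · MOVEQ
2: · MOVMI
3: · MOVEQ
4: ✓ CMP  NZCV=1001
5: · ADDPL
6: · SUBEQ
7: ✓ CMP  NZCV=1001
8: · SUBEQ
9: · MOVLE

VAL = 0x4a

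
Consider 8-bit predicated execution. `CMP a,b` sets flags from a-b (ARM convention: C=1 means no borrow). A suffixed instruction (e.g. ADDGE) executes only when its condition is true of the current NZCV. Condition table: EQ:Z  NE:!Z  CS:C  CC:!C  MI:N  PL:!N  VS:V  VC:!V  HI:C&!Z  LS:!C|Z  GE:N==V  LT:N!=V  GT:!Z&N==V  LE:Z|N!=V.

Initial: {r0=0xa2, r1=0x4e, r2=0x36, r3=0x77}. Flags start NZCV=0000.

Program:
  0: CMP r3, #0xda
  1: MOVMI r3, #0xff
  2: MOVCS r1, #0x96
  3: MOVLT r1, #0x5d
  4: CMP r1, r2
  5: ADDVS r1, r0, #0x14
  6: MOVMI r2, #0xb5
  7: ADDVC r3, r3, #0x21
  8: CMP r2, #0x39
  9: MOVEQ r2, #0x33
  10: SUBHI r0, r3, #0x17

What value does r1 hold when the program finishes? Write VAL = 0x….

0: ✓ CMP  NZCV=1001
1: ✓ MOVMI  r3←0xff
2: · MOVCS
3: · MOVLT
4: ✓ CMP  NZCV=0010
5: · ADDVS
6: · MOVMI
7: ✓ ADDVC  r3←0x20
8: ✓ CMP  NZCV=1000
9: · MOVEQ
10: · SUBHI

VAL = 0x4e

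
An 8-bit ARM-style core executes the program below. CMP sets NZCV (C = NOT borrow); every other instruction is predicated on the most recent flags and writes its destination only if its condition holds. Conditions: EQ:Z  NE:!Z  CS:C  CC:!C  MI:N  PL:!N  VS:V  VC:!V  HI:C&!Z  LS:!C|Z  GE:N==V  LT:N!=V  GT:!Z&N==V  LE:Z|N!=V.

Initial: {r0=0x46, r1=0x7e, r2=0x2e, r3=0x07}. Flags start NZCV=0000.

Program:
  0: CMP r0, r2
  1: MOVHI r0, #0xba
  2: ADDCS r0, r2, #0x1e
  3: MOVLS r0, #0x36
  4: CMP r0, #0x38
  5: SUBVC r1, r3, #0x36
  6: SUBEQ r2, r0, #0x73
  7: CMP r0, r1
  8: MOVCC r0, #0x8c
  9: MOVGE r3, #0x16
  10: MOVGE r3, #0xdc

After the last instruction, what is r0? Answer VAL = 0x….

0: ✓ CMP  NZCV=0010
1: ✓ MOVHI  r0←0xba
2: ✓ ADDCS  r0←0x4c
3: · MOVLS
4: ✓ CMP  NZCV=0010
5: ✓ SUBVC  r1←0xd1
6: · SUBEQ
7: ✓ CMP  NZCV=0000
8: ✓ MOVCC  r0←0x8c
9: ✓ MOVGE  r3←0x16
10: ✓ MOVGE  r3←0xdc

VAL = 0x8c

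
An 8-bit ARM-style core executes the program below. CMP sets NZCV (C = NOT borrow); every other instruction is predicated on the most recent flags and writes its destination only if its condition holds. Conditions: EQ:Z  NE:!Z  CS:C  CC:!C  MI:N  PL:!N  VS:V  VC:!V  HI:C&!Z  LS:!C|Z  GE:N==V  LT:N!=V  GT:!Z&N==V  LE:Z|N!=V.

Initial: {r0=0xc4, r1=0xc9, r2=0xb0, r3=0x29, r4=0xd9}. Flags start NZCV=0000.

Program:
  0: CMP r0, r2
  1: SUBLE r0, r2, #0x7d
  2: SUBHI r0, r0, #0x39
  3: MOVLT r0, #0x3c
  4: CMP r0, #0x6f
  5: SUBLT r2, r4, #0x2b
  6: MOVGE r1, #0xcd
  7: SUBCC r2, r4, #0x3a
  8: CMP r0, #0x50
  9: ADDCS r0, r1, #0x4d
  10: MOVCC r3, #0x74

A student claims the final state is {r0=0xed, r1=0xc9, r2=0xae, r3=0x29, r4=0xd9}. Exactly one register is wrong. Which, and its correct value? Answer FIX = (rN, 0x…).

[0] flags=0010 → (cmp)
[1] flags=0010 LE?F → skip
[2] flags=0010 HI?T → r0=0x8b
[3] flags=0010 LT?F → skip
[4] flags=0011 → (cmp)
[5] flags=0011 LT?T → r2=0xae
[6] flags=0011 GE?F → skip
[7] flags=0011 CC?F → skip
[8] flags=0011 → (cmp)
[9] flags=0011 CS?T → r0=0x16
[10] flags=0011 CC?F → skip

FIX = (r0, 0x16)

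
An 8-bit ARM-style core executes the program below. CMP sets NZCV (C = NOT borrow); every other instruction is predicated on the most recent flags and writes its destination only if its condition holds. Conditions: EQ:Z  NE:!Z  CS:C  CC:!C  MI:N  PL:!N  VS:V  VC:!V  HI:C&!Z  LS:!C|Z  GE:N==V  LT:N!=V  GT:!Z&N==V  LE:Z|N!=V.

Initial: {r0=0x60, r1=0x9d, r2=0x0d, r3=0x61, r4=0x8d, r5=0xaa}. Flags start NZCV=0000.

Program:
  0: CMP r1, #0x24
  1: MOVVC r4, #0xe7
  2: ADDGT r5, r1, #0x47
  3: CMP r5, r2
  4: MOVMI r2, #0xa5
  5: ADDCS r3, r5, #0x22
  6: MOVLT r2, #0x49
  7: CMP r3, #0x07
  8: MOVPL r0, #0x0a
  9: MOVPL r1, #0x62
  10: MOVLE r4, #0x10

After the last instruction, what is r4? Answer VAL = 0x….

VAL = 0x10

[0] flags=0011 → (cmp)
[1] flags=0011 VC?F → skip
[2] flags=0011 GT?F → skip
[3] flags=1010 → (cmp)
[4] flags=1010 MI?T → r2=0xa5
[5] flags=1010 CS?T → r3=0xcc
[6] flags=1010 LT?T → r2=0x49
[7] flags=1010 → (cmp)
[8] flags=1010 PL?F → skip
[9] flags=1010 PL?F → skip
[10] flags=1010 LE?T → r4=0x10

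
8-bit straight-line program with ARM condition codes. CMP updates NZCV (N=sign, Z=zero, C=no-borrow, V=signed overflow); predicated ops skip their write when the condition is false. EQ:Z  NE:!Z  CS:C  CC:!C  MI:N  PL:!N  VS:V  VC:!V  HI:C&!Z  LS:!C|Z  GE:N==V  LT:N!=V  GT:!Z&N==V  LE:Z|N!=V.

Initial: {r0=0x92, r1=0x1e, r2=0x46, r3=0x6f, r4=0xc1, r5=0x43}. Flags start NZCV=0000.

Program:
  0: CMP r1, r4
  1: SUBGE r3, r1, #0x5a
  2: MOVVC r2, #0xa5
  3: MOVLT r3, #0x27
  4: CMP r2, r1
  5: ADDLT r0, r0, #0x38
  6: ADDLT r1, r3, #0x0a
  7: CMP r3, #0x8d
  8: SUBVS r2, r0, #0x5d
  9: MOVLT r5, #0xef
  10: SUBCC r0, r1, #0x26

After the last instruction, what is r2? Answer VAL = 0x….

VAL = 0xa5

[0] flags=0000 → (cmp)
[1] flags=0000 GE?T → r3=0xc4
[2] flags=0000 VC?T → r2=0xa5
[3] flags=0000 LT?F → skip
[4] flags=1010 → (cmp)
[5] flags=1010 LT?T → r0=0xca
[6] flags=1010 LT?T → r1=0xce
[7] flags=0010 → (cmp)
[8] flags=0010 VS?F → skip
[9] flags=0010 LT?F → skip
[10] flags=0010 CC?F → skip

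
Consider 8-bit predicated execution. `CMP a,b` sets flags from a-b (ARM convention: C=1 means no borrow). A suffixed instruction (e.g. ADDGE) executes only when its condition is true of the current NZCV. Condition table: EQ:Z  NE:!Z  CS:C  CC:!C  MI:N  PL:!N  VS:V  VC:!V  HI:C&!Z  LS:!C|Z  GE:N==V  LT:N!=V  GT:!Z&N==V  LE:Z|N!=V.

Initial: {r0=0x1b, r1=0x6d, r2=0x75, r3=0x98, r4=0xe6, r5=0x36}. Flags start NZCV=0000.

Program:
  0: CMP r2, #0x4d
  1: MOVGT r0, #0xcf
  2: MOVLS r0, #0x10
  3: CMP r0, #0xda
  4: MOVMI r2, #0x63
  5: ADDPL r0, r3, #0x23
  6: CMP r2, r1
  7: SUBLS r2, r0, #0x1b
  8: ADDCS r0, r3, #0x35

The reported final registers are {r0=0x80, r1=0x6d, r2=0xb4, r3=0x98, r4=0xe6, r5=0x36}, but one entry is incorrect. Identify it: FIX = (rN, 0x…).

[0] flags=0010 → (cmp)
[1] flags=0010 GT?T → r0=0xcf
[2] flags=0010 LS?F → skip
[3] flags=1000 → (cmp)
[4] flags=1000 MI?T → r2=0x63
[5] flags=1000 PL?F → skip
[6] flags=1000 → (cmp)
[7] flags=1000 LS?T → r2=0xb4
[8] flags=1000 CS?F → skip

FIX = (r0, 0xcf)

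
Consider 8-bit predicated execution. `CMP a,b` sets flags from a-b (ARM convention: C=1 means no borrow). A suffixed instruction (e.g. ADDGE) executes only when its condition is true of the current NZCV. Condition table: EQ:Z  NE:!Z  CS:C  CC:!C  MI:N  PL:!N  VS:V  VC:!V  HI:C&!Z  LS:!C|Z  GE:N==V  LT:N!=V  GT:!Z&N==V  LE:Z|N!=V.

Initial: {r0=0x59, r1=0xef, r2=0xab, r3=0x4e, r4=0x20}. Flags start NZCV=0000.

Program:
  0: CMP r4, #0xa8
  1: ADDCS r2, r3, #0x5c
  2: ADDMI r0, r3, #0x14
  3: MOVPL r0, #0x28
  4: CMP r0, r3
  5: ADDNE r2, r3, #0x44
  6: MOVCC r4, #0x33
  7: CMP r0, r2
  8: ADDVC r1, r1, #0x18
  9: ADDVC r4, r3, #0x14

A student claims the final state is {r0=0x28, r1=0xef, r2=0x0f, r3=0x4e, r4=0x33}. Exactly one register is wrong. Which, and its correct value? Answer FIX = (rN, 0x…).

[0] flags=0000 → (cmp)
[1] flags=0000 CS?F → skip
[2] flags=0000 MI?F → skip
[3] flags=0000 PL?T → r0=0x28
[4] flags=1000 → (cmp)
[5] flags=1000 NE?T → r2=0x92
[6] flags=1000 CC?T → r4=0x33
[7] flags=1001 → (cmp)
[8] flags=1001 VC?F → skip
[9] flags=1001 VC?F → skip

FIX = (r2, 0x92)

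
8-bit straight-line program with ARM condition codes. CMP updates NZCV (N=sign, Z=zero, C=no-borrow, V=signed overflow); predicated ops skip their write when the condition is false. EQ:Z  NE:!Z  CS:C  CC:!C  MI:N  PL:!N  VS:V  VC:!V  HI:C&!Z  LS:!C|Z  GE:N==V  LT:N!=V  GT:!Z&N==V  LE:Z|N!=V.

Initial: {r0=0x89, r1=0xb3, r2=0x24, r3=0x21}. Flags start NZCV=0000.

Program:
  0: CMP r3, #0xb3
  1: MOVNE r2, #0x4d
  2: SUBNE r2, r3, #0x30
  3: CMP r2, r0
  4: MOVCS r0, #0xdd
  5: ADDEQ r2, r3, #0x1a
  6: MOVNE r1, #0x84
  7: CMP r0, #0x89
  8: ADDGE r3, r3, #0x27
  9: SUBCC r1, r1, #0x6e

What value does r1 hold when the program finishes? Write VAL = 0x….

VAL = 0x84

0: ✓ CMP  NZCV=0000
1: ✓ MOVNE  r2←0x4d
2: ✓ SUBNE  r2←0xf1
3: ✓ CMP  NZCV=0010
4: ✓ MOVCS  r0←0xdd
5: · ADDEQ
6: ✓ MOVNE  r1←0x84
7: ✓ CMP  NZCV=0010
8: ✓ ADDGE  r3←0x48
9: · SUBCC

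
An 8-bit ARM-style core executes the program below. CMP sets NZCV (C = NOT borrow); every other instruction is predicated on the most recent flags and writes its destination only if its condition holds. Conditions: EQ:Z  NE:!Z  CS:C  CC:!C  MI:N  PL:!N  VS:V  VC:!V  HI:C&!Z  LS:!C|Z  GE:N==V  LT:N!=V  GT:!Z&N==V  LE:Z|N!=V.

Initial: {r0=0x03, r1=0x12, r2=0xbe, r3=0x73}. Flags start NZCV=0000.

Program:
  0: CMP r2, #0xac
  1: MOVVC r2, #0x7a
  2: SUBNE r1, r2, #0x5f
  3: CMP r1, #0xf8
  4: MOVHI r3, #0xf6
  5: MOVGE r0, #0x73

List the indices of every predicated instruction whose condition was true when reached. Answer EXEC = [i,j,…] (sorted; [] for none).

EXEC = [1,2,5]

0: ✓ CMP  NZCV=0010
1: ✓ MOVVC  r2←0x7a
2: ✓ SUBNE  r1←0x1b
3: ✓ CMP  NZCV=0000
4: · MOVHI
5: ✓ MOVGE  r0←0x73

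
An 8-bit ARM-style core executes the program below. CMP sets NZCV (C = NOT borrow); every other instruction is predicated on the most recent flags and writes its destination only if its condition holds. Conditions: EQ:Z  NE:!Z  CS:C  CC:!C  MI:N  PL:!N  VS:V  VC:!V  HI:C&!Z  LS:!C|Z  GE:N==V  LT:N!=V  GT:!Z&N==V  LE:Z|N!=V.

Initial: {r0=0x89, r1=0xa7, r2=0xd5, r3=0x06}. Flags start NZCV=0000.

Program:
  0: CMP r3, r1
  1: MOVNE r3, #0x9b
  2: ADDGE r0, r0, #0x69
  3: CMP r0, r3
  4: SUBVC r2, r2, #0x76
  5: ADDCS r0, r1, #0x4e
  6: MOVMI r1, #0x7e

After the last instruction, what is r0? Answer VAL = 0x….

[0] flags=0000 → (cmp)
[1] flags=0000 NE?T → r3=0x9b
[2] flags=0000 GE?T → r0=0xf2
[3] flags=0010 → (cmp)
[4] flags=0010 VC?T → r2=0x5f
[5] flags=0010 CS?T → r0=0xf5
[6] flags=0010 MI?F → skip

VAL = 0xf5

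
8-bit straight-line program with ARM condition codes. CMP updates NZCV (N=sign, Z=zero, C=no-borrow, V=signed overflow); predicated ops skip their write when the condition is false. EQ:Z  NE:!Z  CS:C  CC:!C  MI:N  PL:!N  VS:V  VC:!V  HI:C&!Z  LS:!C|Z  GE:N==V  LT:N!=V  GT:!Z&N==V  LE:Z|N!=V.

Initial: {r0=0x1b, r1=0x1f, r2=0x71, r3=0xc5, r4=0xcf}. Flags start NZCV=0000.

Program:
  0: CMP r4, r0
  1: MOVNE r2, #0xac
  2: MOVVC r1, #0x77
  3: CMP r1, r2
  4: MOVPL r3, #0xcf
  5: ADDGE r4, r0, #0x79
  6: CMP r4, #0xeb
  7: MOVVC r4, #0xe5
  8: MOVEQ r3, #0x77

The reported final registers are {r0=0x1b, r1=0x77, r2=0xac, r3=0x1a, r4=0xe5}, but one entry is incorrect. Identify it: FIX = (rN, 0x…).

FIX = (r3, 0xc5)

[0] flags=1010 → (cmp)
[1] flags=1010 NE?T → r2=0xac
[2] flags=1010 VC?T → r1=0x77
[3] flags=1001 → (cmp)
[4] flags=1001 PL?F → skip
[5] flags=1001 GE?T → r4=0x94
[6] flags=1000 → (cmp)
[7] flags=1000 VC?T → r4=0xe5
[8] flags=1000 EQ?F → skip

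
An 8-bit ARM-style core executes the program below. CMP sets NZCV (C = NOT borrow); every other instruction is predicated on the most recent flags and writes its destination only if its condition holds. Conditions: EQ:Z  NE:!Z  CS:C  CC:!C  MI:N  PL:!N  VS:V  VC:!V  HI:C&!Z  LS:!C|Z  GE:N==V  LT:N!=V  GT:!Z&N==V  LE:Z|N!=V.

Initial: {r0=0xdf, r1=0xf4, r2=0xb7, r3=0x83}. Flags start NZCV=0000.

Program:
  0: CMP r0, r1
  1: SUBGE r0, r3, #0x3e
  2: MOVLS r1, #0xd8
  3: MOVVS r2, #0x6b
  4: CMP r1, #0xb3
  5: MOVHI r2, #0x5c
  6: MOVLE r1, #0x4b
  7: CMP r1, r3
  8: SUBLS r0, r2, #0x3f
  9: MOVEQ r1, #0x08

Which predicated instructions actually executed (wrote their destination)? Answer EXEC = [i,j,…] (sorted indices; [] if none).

[0] flags=1000 → (cmp)
[1] flags=1000 GE?F → skip
[2] flags=1000 LS?T → r1=0xd8
[3] flags=1000 VS?F → skip
[4] flags=0010 → (cmp)
[5] flags=0010 HI?T → r2=0x5c
[6] flags=0010 LE?F → skip
[7] flags=0010 → (cmp)
[8] flags=0010 LS?F → skip
[9] flags=0010 EQ?F → skip

EXEC = [2,5]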